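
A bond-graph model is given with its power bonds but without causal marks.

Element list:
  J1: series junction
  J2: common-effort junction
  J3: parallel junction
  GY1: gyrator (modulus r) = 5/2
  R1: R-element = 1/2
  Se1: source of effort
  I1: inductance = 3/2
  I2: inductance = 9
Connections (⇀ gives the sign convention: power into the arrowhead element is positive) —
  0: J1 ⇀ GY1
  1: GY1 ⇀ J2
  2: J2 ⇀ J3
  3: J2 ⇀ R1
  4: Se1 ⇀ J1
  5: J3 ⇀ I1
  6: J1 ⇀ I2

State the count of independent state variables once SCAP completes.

2  (I1, I2 all integral)

#4 stroke at J1  (source Se1 imposes e)
#5 stroke at I1  (prefer integral on I1)
#2 stroke at J3  (closing 0-jn rule on J3)
#6 stroke at I2  (prefer integral on I2)
#0 stroke at J1  (J1: bond 6 brought flow, rest push out)
#1 stroke at J2  (through GY1, causality inverts; strokes same side of GY1)
#3 stroke at R1  (J2: bond 1 brought effort, rest push out)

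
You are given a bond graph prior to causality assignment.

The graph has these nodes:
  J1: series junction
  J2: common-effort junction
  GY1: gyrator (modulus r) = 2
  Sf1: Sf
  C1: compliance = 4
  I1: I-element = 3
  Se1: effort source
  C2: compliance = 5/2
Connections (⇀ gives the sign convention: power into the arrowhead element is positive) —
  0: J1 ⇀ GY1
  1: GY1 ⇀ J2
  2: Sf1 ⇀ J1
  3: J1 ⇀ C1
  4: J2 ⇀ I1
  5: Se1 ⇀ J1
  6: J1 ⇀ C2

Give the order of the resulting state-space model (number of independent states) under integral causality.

3  (C1, C2, I1 all integral)

bond 2 stroke at Sf1  (Sf1 (Sf) sets flow on bond)
bond 5 stroke at J1  (Se1 (Se) sets effort on bond)
bond 0 stroke at J1  (1-jn J1 has f-setter on 2)
bond 3 stroke at J1  (J1: bond 2 brought flow, rest push out)
bond 6 stroke at J1  (J1 flow already set via bond 2)
bond 1 stroke at J2  (through GY1, causality inverts; strokes same side of GY1)
bond 4 stroke at I1  (J2 effort already set via bond 1)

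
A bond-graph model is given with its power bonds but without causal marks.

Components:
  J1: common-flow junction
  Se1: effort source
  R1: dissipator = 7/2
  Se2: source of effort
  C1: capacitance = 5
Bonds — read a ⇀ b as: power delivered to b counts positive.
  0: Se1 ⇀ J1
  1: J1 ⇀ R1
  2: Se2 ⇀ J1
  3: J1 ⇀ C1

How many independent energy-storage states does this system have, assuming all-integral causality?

b0 stroke at J1  (Se1 (Se) sets effort on bond)
b2 stroke at J1  (source Se2 imposes e)
b3 stroke at J1  (C1 outputs effort q/C1)
b1 stroke at R1  (only one flow-in slot at J1)

1  (C1 all integral)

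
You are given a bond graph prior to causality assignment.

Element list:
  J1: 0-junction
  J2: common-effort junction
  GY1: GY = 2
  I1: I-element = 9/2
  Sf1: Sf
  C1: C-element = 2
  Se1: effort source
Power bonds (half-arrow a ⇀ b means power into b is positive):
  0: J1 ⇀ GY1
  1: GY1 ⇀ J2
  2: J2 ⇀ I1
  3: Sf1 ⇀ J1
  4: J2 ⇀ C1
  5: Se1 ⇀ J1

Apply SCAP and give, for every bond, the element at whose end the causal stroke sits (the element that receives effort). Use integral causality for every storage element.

#3 stroke→Sf1  (source Sf1 imposes f)
#5 stroke→J1  (source Se1 imposes e)
#0 stroke→GY1  (J1: bond 5 brought effort, rest push out)
#1 stroke→GY1  (GY1 both-in/both-out from 0)
#2 stroke→I1  (prefer integral on I1)
#4 stroke→J2  (only one effort-in slot at J2)

#0 →GY1
#1 →GY1
#2 →I1
#3 →Sf1
#4 →J2
#5 →J1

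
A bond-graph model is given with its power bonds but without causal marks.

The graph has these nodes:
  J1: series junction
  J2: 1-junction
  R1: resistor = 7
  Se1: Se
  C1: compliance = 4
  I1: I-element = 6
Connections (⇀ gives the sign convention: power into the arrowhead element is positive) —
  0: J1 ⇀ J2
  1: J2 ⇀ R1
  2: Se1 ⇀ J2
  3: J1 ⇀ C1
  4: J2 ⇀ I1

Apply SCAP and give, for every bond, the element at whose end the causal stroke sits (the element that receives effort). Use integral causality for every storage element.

β2 →J2  (Se1 (Se) sets effort on bond)
β3 →J1  (prefer integral on C1)
β0 →J2  (only one flow-in slot at J1)
β4 →I1  (I1 integral (f out))
β1 →J2  (common-f at J2 fixed by 4)

#0 →J2
#1 →J2
#2 →J2
#3 →J1
#4 →I1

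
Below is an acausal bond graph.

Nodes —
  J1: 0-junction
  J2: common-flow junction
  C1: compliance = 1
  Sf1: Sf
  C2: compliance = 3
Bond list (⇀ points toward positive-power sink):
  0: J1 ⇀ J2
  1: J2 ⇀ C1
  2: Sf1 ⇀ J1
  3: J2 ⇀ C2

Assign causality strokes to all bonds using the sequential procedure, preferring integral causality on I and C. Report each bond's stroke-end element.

#0 stroke at J1
#1 stroke at J2
#2 stroke at Sf1
#3 stroke at J2

#2 →Sf1  (Sf1 (Sf) sets flow on bond)
#0 →J1  (only one effort-in slot at J1)
#1 →J2  (1-jn J2 has f-setter on 0)
#3 →J2  (common-f at J2 fixed by 0)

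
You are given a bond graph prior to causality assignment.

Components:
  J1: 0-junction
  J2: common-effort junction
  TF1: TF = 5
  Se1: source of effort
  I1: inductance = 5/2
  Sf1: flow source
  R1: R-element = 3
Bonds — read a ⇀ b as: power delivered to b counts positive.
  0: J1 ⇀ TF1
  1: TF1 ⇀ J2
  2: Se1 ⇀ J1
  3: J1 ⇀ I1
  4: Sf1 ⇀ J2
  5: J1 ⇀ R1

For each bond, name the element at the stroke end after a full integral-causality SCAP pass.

β2 stroke at J1  (Se1 fixes effort; stroke away)
β4 stroke at Sf1  (Sf1 (Sf) sets flow on bond)
β0 stroke at TF1  (0-jn J1 has e-setter on 2)
β3 stroke at I1  (common-e at J1 fixed by 2)
β5 stroke at R1  (common-e at J1 fixed by 2)
β1 stroke at J2  (J2: last free bond brings effort in)

bond 0 →TF1
bond 1 →J2
bond 2 →J1
bond 3 →I1
bond 4 →Sf1
bond 5 →R1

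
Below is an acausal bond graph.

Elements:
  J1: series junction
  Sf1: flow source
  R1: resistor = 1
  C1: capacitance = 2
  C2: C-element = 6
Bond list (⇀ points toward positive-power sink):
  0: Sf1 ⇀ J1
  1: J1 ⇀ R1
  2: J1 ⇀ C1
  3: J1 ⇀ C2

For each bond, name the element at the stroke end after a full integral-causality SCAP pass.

#0 →Sf1  (Sf1 fixes flow; stroke at Sf1)
#1 →J1  (J1 flow already set via bond 0)
#2 →J1  (J1: bond 0 brought flow, rest push out)
#3 →J1  (J1: bond 0 brought flow, rest push out)

β0 →Sf1
β1 →J1
β2 →J1
β3 →J1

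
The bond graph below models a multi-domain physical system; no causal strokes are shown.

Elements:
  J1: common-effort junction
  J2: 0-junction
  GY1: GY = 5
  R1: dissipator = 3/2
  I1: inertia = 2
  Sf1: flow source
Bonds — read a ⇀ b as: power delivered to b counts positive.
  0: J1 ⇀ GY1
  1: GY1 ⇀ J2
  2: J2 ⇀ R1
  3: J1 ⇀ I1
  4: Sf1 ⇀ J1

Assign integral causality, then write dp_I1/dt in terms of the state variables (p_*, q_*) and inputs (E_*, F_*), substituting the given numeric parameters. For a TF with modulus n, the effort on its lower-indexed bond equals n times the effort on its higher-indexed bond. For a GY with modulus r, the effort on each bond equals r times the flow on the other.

b4 stroke at Sf1  (Sf1: flow source, stroke at near end)
b3 stroke at I1  (prefer integral on I1)
b0 stroke at J1  (closing 0-jn rule on J1)
b1 stroke at J2  (through GY1, causality inverts; strokes same side of GY1)
b2 stroke at R1  (common-e at J2 fixed by 1)

dp_I1/dt = 50*F_Sf1/3 - 25*p_I1/3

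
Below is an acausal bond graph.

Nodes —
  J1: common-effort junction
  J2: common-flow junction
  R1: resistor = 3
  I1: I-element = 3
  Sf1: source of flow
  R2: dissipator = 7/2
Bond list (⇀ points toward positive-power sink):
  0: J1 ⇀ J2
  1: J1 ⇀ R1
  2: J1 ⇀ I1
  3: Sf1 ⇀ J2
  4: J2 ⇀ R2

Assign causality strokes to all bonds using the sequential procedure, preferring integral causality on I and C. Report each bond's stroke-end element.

b0 |J2
b1 |J1
b2 |I1
b3 |Sf1
b4 |J2

b3 |Sf1  (Sf1 (Sf) sets flow on bond)
b0 |J2  (J2: bond 3 brought flow, rest push out)
b4 |J2  (J2: bond 3 brought flow, rest push out)
b2 |I1  (I1 outputs flow p/I1)
b1 |J1  (J1: last free bond brings effort in)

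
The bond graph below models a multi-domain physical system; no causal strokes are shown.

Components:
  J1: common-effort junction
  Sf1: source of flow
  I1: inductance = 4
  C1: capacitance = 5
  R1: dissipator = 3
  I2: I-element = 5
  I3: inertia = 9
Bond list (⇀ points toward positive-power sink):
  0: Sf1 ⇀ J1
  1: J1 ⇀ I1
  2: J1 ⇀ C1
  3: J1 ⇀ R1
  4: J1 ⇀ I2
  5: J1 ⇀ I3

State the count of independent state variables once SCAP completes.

β0 →Sf1  (Sf1 fixes flow; stroke at Sf1)
β1 →I1  (I1 outputs flow p/I1)
β2 →J1  (prefer integral on C1)
β3 →R1  (0-jn J1 has e-setter on 2)
β4 →I2  (common-e at J1 fixed by 2)
β5 →I3  (0-jn J1 has e-setter on 2)

4  (C1, I1, I2, I3 all integral)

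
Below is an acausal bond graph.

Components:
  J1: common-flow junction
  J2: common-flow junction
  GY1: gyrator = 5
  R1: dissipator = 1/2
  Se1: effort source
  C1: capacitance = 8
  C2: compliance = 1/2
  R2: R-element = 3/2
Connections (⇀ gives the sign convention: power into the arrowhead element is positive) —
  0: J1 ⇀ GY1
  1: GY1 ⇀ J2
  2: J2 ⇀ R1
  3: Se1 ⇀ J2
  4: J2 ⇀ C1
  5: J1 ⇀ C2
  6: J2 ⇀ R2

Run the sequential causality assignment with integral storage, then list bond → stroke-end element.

β3 stroke at J2  (Se1: effort source, stroke at far end)
β4 stroke at J2  (C1: C, integral causality)
β5 stroke at J1  (C2 integral (e out))
β0 stroke at GY1  (J1: last free bond brings flow in)
β1 stroke at GY1  (GY1 both-in/both-out from 0)
β2 stroke at J2  (common-f at J2 fixed by 1)
β6 stroke at J2  (1-jn J2 has f-setter on 1)

#0 stroke at GY1
#1 stroke at GY1
#2 stroke at J2
#3 stroke at J2
#4 stroke at J2
#5 stroke at J1
#6 stroke at J2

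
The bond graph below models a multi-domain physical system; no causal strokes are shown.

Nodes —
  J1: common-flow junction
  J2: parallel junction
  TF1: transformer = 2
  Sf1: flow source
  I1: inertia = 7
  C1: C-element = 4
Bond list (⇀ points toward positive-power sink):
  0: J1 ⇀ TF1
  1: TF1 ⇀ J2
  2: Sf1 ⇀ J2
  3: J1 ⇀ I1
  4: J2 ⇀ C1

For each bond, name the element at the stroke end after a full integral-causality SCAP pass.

b2 stroke→Sf1  (Sf1 (Sf) sets flow on bond)
b3 stroke→I1  (prefer integral on I1)
b0 stroke→J1  (J1 flow already set via bond 3)
b1 stroke→TF1  (TF1 one-in-one-out from 0)
b4 stroke→J2  (only one effort-in slot at J2)

bond 0 |J1
bond 1 |TF1
bond 2 |Sf1
bond 3 |I1
bond 4 |J2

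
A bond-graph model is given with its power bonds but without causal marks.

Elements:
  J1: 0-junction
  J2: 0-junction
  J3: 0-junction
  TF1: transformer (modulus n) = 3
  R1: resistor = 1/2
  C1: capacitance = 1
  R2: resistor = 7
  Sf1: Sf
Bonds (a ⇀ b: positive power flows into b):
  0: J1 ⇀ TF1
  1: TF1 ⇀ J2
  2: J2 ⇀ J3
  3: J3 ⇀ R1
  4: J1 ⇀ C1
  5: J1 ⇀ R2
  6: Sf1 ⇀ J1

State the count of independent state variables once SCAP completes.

#6 →Sf1  (source Sf1 imposes f)
#4 →J1  (C1 integral (e out))
#0 →TF1  (J1 effort already set via bond 4)
#5 →R2  (0-jn J1 has e-setter on 4)
#1 →J2  (TF1 one-in-one-out from 0)
#2 →J3  (0-jn J2 has e-setter on 1)
#3 →R1  (J3: bond 2 brought effort, rest push out)

1  (C1 all integral)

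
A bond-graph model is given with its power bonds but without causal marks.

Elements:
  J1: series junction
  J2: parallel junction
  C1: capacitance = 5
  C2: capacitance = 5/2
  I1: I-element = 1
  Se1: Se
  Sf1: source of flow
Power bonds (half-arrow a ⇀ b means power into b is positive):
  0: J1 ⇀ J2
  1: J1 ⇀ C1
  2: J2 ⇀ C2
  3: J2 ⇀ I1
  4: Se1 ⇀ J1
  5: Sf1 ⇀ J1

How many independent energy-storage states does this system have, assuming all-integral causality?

3  (C1, C2, I1 all integral)

bond 4 stroke at J1  (Se1 fixes effort; stroke away)
bond 5 stroke at Sf1  (Sf1 fixes flow; stroke at Sf1)
bond 0 stroke at J1  (J1: bond 5 brought flow, rest push out)
bond 1 stroke at J1  (1-jn J1 has f-setter on 5)
bond 2 stroke at J2  (C2 integral (e out))
bond 3 stroke at I1  (0-jn J2 has e-setter on 2)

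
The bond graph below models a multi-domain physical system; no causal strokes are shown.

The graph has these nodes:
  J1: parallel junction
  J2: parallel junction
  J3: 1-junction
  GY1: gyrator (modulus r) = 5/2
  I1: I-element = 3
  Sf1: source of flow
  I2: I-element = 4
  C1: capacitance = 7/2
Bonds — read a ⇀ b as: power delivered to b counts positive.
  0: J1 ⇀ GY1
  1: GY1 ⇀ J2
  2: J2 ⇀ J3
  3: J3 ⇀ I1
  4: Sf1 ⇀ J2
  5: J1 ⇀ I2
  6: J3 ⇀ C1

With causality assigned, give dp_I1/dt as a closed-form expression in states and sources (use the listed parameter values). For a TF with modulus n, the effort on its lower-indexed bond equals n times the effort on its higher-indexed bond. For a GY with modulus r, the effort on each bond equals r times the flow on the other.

b4 stroke at Sf1  (source Sf1 imposes f)
b3 stroke at I1  (prefer integral on I1)
b2 stroke at J3  (J3 flow already set via bond 3)
b6 stroke at J3  (J3 flow already set via bond 3)
b1 stroke at J2  (only one effort-in slot at J2)
b0 stroke at J1  (through GY1, causality inverts; strokes same side of GY1)
b5 stroke at I2  (0-jn J1 has e-setter on 0)

dp_I1/dt = -5*p_I2/8 - 2*q_C1/7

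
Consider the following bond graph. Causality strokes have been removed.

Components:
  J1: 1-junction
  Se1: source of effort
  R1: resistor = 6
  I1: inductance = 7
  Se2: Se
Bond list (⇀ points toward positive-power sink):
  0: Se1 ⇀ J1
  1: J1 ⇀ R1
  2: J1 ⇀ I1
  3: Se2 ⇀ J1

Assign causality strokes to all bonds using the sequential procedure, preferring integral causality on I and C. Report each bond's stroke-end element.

bond 0 |J1
bond 1 |J1
bond 2 |I1
bond 3 |J1

#0 |J1  (Se1: effort source, stroke at far end)
#3 |J1  (Se2 (Se) sets effort on bond)
#2 |I1  (prefer integral on I1)
#1 |J1  (J1: bond 2 brought flow, rest push out)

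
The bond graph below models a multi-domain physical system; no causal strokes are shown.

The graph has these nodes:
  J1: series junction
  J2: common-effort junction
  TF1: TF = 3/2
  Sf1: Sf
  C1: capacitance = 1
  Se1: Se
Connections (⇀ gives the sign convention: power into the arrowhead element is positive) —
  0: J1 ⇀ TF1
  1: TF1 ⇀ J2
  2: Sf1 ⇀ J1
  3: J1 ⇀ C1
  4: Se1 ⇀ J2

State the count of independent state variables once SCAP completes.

1  (C1 all integral)

#2 stroke→Sf1  (source Sf1 imposes f)
#4 stroke→J2  (Se1: effort source, stroke at far end)
#0 stroke→J1  (common-f at J1 fixed by 2)
#3 stroke→J1  (J1 flow already set via bond 2)
#1 stroke→TF1  (0-jn J2 has e-setter on 4)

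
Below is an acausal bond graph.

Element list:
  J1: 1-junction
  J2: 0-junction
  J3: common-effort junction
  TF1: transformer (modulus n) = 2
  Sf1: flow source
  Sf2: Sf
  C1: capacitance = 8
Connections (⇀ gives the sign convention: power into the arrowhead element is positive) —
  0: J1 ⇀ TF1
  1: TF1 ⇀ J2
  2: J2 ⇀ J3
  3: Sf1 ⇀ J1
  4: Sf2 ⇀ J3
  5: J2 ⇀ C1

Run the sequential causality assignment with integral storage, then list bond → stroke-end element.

bond 3 stroke→Sf1  (Sf1: flow source, stroke at near end)
bond 4 stroke→Sf2  (Sf2: flow source, stroke at near end)
bond 0 stroke→J1  (J1: bond 3 brought flow, rest push out)
bond 2 stroke→J3  (only one effort-in slot at J3)
bond 1 stroke→TF1  (through TF1, causality passes straight; one stroke at TF1)
bond 5 stroke→J2  (J2 needs exactly one e-in)

β0 →J1
β1 →TF1
β2 →J3
β3 →Sf1
β4 →Sf2
β5 →J2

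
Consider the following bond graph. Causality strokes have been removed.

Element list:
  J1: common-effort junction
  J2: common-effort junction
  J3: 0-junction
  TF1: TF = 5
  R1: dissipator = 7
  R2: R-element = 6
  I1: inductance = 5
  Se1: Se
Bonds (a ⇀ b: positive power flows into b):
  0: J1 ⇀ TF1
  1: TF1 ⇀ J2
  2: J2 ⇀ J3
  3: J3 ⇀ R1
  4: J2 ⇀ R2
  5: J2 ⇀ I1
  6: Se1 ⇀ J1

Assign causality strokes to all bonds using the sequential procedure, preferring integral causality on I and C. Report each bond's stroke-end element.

β6 →J1  (Se1 fixes effort; stroke away)
β0 →TF1  (J1: bond 6 brought effort, rest push out)
β1 →J2  (through TF1, causality passes straight; one stroke at TF1)
β2 →J3  (J2 effort already set via bond 1)
β4 →R2  (J2 effort already set via bond 1)
β5 →I1  (J2 effort already set via bond 1)
β3 →R1  (common-e at J3 fixed by 2)

b0 →TF1
b1 →J2
b2 →J3
b3 →R1
b4 →R2
b5 →I1
b6 →J1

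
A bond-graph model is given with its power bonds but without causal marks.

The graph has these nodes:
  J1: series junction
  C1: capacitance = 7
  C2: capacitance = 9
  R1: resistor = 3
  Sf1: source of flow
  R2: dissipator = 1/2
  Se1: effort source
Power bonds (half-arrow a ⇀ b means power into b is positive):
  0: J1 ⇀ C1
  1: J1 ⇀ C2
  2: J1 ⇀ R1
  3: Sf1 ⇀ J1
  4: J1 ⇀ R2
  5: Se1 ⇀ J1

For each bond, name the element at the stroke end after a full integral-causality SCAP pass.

β0 stroke→J1
β1 stroke→J1
β2 stroke→J1
β3 stroke→Sf1
β4 stroke→J1
β5 stroke→J1

β3 →Sf1  (source Sf1 imposes f)
β5 →J1  (source Se1 imposes e)
β0 →J1  (common-f at J1 fixed by 3)
β1 →J1  (J1: bond 3 brought flow, rest push out)
β2 →J1  (common-f at J1 fixed by 3)
β4 →J1  (J1: bond 3 brought flow, rest push out)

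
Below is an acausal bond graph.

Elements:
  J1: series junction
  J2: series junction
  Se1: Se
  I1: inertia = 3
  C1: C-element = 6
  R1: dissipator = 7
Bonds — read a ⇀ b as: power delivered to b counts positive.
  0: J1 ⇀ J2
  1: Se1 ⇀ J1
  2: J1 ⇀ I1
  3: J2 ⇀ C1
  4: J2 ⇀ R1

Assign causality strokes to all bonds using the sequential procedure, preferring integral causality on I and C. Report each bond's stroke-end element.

#0 →J1
#1 →J1
#2 →I1
#3 →J2
#4 →J2

β1 |J1  (Se1 fixes effort; stroke away)
β2 |I1  (I1: I, integral causality)
β0 |J1  (J1 flow already set via bond 2)
β3 |J2  (J2 flow already set via bond 0)
β4 |J2  (1-jn J2 has f-setter on 0)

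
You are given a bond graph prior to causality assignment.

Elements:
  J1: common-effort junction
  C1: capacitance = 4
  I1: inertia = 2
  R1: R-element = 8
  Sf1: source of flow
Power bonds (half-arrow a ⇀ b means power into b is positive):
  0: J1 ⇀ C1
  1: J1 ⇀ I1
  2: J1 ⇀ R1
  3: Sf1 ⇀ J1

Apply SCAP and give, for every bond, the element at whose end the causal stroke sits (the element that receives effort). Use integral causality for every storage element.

#3 |Sf1  (Sf1 fixes flow; stroke at Sf1)
#0 |J1  (prefer integral on C1)
#1 |I1  (common-e at J1 fixed by 0)
#2 |R1  (common-e at J1 fixed by 0)

b0 →J1
b1 →I1
b2 →R1
b3 →Sf1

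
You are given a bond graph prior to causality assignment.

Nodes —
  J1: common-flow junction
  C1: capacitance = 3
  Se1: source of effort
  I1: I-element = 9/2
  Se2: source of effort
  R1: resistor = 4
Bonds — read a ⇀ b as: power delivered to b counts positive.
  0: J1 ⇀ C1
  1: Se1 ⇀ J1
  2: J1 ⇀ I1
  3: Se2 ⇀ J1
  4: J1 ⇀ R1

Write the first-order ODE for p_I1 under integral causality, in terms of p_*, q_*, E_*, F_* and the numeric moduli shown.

#1 stroke at J1  (Se1: effort source, stroke at far end)
#3 stroke at J1  (Se2: effort source, stroke at far end)
#0 stroke at J1  (C1 outputs effort q/C1)
#2 stroke at I1  (prefer integral on I1)
#4 stroke at J1  (1-jn J1 has f-setter on 2)

dp_I1/dt = E_Se1 + E_Se2 - 8*p_I1/9 - q_C1/3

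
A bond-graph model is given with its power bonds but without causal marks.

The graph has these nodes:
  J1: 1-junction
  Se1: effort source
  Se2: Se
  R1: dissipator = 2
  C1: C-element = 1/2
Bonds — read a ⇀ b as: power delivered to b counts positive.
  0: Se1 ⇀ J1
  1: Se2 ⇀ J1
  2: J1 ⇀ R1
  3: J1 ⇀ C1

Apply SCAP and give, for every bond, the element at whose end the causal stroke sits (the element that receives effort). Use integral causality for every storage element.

b0 stroke at J1
b1 stroke at J1
b2 stroke at R1
b3 stroke at J1

bond 0 |J1  (Se1 fixes effort; stroke away)
bond 1 |J1  (Se2 fixes effort; stroke away)
bond 3 |J1  (C1 outputs effort q/C1)
bond 2 |R1  (J1 needs exactly one f-in)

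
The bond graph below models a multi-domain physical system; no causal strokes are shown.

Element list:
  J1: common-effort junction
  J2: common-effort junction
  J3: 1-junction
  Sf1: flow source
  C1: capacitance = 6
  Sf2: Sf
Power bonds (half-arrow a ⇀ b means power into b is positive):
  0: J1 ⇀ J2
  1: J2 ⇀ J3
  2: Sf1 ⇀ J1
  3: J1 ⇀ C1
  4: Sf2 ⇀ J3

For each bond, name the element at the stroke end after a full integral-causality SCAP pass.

β2 →Sf1  (Sf1 (Sf) sets flow on bond)
β4 →Sf2  (Sf2 fixes flow; stroke at Sf2)
β1 →J3  (J3 flow already set via bond 4)
β0 →J2  (closing 0-jn rule on J2)
β3 →J1  (only one effort-in slot at J1)

b0 |J2
b1 |J3
b2 |Sf1
b3 |J1
b4 |Sf2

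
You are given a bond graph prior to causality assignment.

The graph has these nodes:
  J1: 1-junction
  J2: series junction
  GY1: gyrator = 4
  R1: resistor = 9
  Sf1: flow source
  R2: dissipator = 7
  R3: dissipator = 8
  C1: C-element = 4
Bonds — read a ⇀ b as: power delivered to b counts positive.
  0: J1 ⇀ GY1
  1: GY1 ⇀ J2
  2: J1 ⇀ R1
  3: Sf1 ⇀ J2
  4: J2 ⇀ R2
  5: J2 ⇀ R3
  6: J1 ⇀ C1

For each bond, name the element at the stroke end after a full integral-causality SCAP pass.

bond 0 stroke→J1
bond 1 stroke→J2
bond 2 stroke→R1
bond 3 stroke→Sf1
bond 4 stroke→J2
bond 5 stroke→J2
bond 6 stroke→J1

#3 stroke at Sf1  (Sf1 fixes flow; stroke at Sf1)
#1 stroke at J2  (1-jn J2 has f-setter on 3)
#4 stroke at J2  (J2: bond 3 brought flow, rest push out)
#5 stroke at J2  (1-jn J2 has f-setter on 3)
#0 stroke at J1  (GY1: gyrator matches bond 1)
#6 stroke at J1  (C1 integral (e out))
#2 stroke at R1  (J1 needs exactly one f-in)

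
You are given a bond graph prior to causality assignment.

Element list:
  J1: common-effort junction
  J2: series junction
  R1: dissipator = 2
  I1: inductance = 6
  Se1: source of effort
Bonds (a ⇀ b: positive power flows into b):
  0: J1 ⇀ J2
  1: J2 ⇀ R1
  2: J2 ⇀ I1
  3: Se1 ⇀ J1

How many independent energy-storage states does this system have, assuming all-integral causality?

b3 →J1  (Se1 (Se) sets effort on bond)
b0 →J2  (0-jn J1 has e-setter on 3)
b2 →I1  (I1 outputs flow p/I1)
b1 →J2  (J2 flow already set via bond 2)

1  (I1 all integral)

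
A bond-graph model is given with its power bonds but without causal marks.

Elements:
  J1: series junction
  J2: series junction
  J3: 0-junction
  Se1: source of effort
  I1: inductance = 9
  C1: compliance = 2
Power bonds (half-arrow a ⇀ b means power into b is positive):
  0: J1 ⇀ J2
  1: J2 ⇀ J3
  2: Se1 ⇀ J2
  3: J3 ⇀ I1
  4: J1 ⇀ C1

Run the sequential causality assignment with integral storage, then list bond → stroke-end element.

#0 stroke at J2
#1 stroke at J3
#2 stroke at J2
#3 stroke at I1
#4 stroke at J1

β2 |J2  (Se1: effort source, stroke at far end)
β3 |I1  (prefer integral on I1)
β1 |J3  (J3: last free bond brings effort in)
β0 |J2  (J2 flow already set via bond 1)
β4 |J1  (common-f at J1 fixed by 0)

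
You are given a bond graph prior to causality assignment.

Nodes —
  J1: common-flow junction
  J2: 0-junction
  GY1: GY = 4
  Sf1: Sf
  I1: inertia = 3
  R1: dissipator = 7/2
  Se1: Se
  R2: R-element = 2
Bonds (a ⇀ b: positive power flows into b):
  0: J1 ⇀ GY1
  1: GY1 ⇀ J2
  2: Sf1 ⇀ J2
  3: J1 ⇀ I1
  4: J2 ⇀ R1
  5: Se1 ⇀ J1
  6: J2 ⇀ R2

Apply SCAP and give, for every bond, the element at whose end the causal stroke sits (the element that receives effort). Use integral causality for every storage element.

b2 stroke at Sf1  (Sf1 fixes flow; stroke at Sf1)
b5 stroke at J1  (Se1 (Se) sets effort on bond)
b3 stroke at I1  (prefer integral on I1)
b0 stroke at J1  (J1 flow already set via bond 3)
b1 stroke at J2  (GY GY1: same side as bond 0)
b4 stroke at R1  (J2: bond 1 brought effort, rest push out)
b6 stroke at R2  (common-e at J2 fixed by 1)

bond 0 →J1
bond 1 →J2
bond 2 →Sf1
bond 3 →I1
bond 4 →R1
bond 5 →J1
bond 6 →R2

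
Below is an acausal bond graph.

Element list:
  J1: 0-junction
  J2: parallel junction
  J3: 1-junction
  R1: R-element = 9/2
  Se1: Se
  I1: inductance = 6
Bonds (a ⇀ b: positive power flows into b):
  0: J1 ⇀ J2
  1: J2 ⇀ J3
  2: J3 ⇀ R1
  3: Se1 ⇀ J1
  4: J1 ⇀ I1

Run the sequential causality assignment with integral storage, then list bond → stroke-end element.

b3 |J1  (Se1: effort source, stroke at far end)
b0 |J2  (J1: bond 3 brought effort, rest push out)
b4 |I1  (common-e at J1 fixed by 3)
b1 |J3  (J2 effort already set via bond 0)
b2 |R1  (J3: last free bond brings flow in)

β0 stroke at J2
β1 stroke at J3
β2 stroke at R1
β3 stroke at J1
β4 stroke at I1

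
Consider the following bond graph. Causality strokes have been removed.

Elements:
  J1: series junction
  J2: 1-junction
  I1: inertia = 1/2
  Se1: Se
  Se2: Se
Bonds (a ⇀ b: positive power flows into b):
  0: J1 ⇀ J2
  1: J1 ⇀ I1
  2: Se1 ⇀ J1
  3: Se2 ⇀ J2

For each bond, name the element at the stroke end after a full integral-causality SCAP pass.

b0 |J1
b1 |I1
b2 |J1
b3 |J2

#2 |J1  (Se1 fixes effort; stroke away)
#3 |J2  (Se2: effort source, stroke at far end)
#0 |J1  (closing 1-jn rule on J2)
#1 |I1  (J1: last free bond brings flow in)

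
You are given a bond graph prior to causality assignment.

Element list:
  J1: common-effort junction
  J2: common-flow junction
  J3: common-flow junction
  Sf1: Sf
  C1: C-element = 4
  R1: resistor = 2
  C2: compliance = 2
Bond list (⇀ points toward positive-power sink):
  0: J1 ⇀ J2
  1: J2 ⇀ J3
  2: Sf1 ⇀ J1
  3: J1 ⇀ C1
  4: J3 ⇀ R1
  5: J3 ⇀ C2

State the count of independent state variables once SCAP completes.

#2 →Sf1  (Sf1 (Sf) sets flow on bond)
#3 →J1  (C1: C, integral causality)
#0 →J2  (common-e at J1 fixed by 3)
#1 →J3  (only one flow-in slot at J2)
#5 →J3  (C2 outputs effort q/C2)
#4 →R1  (J3: last free bond brings flow in)

2  (C1, C2 all integral)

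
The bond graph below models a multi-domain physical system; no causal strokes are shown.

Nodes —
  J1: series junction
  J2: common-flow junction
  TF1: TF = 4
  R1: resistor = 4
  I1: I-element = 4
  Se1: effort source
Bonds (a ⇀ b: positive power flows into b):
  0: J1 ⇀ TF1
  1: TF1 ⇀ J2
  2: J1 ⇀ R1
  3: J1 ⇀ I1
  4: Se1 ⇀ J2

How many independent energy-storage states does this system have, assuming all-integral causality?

1  (I1 all integral)

bond 4 →J2  (Se1 (Se) sets effort on bond)
bond 1 →TF1  (only one flow-in slot at J2)
bond 0 →J1  (TF1 one-in-one-out from 1)
bond 3 →I1  (prefer integral on I1)
bond 2 →J1  (1-jn J1 has f-setter on 3)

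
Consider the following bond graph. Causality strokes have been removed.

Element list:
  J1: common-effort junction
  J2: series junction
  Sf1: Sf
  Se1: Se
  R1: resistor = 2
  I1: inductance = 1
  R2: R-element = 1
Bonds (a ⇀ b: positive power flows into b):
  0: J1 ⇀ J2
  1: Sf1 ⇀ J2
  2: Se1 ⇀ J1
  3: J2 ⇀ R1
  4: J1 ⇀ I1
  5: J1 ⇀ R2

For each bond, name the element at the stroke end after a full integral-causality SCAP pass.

β1 stroke→Sf1  (source Sf1 imposes f)
β2 stroke→J1  (source Se1 imposes e)
β0 stroke→J2  (J1: bond 2 brought effort, rest push out)
β4 stroke→I1  (J1: bond 2 brought effort, rest push out)
β5 stroke→R2  (J1 effort already set via bond 2)
β3 stroke→J2  (J2: bond 1 brought flow, rest push out)

#0 stroke at J2
#1 stroke at Sf1
#2 stroke at J1
#3 stroke at J2
#4 stroke at I1
#5 stroke at R2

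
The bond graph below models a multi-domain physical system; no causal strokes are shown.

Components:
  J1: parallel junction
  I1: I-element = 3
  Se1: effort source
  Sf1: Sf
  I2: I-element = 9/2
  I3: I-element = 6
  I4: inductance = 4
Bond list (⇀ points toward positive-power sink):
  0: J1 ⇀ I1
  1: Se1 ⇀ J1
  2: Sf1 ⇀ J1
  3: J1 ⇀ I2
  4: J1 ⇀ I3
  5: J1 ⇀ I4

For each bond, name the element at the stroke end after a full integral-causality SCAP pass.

b1 stroke→J1  (Se1 (Se) sets effort on bond)
b2 stroke→Sf1  (source Sf1 imposes f)
b0 stroke→I1  (common-e at J1 fixed by 1)
b3 stroke→I2  (J1 effort already set via bond 1)
b4 stroke→I3  (common-e at J1 fixed by 1)
b5 stroke→I4  (0-jn J1 has e-setter on 1)

b0 →I1
b1 →J1
b2 →Sf1
b3 →I2
b4 →I3
b5 →I4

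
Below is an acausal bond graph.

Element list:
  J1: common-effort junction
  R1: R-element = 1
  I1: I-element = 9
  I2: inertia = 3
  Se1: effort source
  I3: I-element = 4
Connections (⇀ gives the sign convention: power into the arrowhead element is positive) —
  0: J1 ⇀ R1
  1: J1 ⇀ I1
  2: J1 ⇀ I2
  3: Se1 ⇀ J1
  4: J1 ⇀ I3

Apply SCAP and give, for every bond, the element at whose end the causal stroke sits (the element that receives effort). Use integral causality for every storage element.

β0 stroke at R1
β1 stroke at I1
β2 stroke at I2
β3 stroke at J1
β4 stroke at I3

#3 →J1  (source Se1 imposes e)
#0 →R1  (common-e at J1 fixed by 3)
#1 →I1  (J1: bond 3 brought effort, rest push out)
#2 →I2  (0-jn J1 has e-setter on 3)
#4 →I3  (J1: bond 3 brought effort, rest push out)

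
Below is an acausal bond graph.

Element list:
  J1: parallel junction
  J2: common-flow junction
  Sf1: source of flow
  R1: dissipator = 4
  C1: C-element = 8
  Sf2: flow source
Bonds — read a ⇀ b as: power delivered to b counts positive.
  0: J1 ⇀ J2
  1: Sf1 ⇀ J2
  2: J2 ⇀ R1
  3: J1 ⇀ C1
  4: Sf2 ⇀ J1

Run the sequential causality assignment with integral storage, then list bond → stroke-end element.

β1 →Sf1  (source Sf1 imposes f)
β4 →Sf2  (Sf2 (Sf) sets flow on bond)
β0 →J2  (J2: bond 1 brought flow, rest push out)
β2 →J2  (J2 flow already set via bond 1)
β3 →J1  (closing 0-jn rule on J1)

b0 |J2
b1 |Sf1
b2 |J2
b3 |J1
b4 |Sf2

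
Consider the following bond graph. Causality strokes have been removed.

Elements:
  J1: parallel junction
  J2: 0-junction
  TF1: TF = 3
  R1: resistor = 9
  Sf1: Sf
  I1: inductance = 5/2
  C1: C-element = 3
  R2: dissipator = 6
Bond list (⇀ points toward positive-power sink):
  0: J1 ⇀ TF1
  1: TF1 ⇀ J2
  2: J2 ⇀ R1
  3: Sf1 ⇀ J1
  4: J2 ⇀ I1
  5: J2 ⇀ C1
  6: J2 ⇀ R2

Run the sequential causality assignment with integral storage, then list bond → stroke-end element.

bond 3 stroke→Sf1  (source Sf1 imposes f)
bond 0 stroke→J1  (closing 0-jn rule on J1)
bond 1 stroke→TF1  (TF TF1: opposite of bond 0)
bond 4 stroke→I1  (I1 integral (f out))
bond 5 stroke→J2  (C1 outputs effort q/C1)
bond 2 stroke→R1  (J2 effort already set via bond 5)
bond 6 stroke→R2  (J2 effort already set via bond 5)

bond 0 |J1
bond 1 |TF1
bond 2 |R1
bond 3 |Sf1
bond 4 |I1
bond 5 |J2
bond 6 |R2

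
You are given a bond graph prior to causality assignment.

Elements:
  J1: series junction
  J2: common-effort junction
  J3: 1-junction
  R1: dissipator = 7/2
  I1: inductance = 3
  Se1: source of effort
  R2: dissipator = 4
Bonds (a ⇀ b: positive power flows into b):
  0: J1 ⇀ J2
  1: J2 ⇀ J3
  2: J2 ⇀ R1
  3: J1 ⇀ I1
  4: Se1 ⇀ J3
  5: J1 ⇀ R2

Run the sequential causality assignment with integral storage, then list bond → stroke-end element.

b4 |J3  (Se1: effort source, stroke at far end)
b1 |J2  (J3 needs exactly one f-in)
b0 |J1  (J2 effort already set via bond 1)
b2 |R1  (J2: bond 1 brought effort, rest push out)
b3 |I1  (I1 integral (f out))
b5 |J1  (J1 flow already set via bond 3)

bond 0 |J1
bond 1 |J2
bond 2 |R1
bond 3 |I1
bond 4 |J3
bond 5 |J1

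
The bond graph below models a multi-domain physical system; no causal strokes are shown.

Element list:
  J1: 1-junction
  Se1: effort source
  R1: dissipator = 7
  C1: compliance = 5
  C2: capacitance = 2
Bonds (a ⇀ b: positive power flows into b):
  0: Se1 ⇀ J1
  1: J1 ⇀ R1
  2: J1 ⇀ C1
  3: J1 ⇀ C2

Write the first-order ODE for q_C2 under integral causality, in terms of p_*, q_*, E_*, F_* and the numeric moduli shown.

#0 |J1  (Se1 (Se) sets effort on bond)
#2 |J1  (C1: C, integral causality)
#3 |J1  (prefer integral on C2)
#1 |R1  (only one flow-in slot at J1)

dq_C2/dt = E_Se1/7 - q_C1/35 - q_C2/14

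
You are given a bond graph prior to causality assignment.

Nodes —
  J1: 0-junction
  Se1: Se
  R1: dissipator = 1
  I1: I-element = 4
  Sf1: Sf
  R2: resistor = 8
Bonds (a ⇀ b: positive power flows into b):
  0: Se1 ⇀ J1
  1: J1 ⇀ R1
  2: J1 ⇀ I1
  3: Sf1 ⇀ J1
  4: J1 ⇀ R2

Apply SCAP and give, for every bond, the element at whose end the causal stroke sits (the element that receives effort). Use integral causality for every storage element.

bond 0 stroke→J1
bond 1 stroke→R1
bond 2 stroke→I1
bond 3 stroke→Sf1
bond 4 stroke→R2

β0 stroke at J1  (Se1 fixes effort; stroke away)
β3 stroke at Sf1  (Sf1: flow source, stroke at near end)
β1 stroke at R1  (J1: bond 0 brought effort, rest push out)
β2 stroke at I1  (0-jn J1 has e-setter on 0)
β4 stroke at R2  (common-e at J1 fixed by 0)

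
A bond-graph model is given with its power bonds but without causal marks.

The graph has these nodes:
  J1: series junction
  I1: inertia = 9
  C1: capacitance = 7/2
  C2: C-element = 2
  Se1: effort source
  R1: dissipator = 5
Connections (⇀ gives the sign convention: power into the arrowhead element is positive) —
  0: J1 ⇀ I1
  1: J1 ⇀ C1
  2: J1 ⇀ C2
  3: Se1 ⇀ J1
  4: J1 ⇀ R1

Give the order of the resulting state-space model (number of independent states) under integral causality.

3  (C1, C2, I1 all integral)

#3 →J1  (source Se1 imposes e)
#0 →I1  (prefer integral on I1)
#1 →J1  (J1 flow already set via bond 0)
#2 →J1  (J1 flow already set via bond 0)
#4 →J1  (1-jn J1 has f-setter on 0)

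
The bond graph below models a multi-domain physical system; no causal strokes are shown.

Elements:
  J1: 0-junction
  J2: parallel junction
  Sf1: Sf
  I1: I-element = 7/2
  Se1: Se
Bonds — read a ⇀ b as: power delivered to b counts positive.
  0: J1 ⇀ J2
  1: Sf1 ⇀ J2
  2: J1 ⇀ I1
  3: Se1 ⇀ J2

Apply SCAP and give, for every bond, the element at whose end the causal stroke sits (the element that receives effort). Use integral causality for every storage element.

#1 stroke→Sf1  (Sf1 (Sf) sets flow on bond)
#3 stroke→J2  (source Se1 imposes e)
#0 stroke→J1  (common-e at J2 fixed by 3)
#2 stroke→I1  (common-e at J1 fixed by 0)

bond 0 |J1
bond 1 |Sf1
bond 2 |I1
bond 3 |J2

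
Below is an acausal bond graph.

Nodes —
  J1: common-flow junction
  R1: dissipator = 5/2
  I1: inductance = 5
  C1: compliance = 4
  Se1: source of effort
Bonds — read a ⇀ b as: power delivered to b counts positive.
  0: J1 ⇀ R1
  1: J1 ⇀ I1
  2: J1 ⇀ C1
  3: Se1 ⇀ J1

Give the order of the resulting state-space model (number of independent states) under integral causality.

2  (C1, I1 all integral)

#3 |J1  (source Se1 imposes e)
#1 |I1  (I1: I, integral causality)
#0 |J1  (J1 flow already set via bond 1)
#2 |J1  (1-jn J1 has f-setter on 1)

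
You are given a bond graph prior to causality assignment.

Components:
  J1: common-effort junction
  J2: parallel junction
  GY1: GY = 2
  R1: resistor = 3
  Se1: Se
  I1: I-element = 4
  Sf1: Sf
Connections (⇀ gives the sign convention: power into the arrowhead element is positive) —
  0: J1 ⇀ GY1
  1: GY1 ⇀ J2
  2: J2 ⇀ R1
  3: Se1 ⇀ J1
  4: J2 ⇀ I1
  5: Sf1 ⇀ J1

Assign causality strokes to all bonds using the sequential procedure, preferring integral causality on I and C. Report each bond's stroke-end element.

bond 3 |J1  (Se1: effort source, stroke at far end)
bond 5 |Sf1  (source Sf1 imposes f)
bond 0 |GY1  (common-e at J1 fixed by 3)
bond 1 |GY1  (GY GY1: same side as bond 0)
bond 4 |I1  (prefer integral on I1)
bond 2 |J2  (closing 0-jn rule on J2)

bond 0 →GY1
bond 1 →GY1
bond 2 →J2
bond 3 →J1
bond 4 →I1
bond 5 →Sf1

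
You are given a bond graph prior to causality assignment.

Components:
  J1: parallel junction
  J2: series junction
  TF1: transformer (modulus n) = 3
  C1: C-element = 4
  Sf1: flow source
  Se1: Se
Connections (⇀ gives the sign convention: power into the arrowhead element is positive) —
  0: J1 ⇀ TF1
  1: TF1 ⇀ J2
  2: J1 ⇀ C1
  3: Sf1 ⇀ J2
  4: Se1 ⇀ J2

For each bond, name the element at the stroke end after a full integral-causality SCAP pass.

β3 stroke→Sf1  (source Sf1 imposes f)
β4 stroke→J2  (source Se1 imposes e)
β1 stroke→J2  (1-jn J2 has f-setter on 3)
β0 stroke→TF1  (TF TF1: opposite of bond 1)
β2 stroke→J1  (J1: last free bond brings effort in)

b0 |TF1
b1 |J2
b2 |J1
b3 |Sf1
b4 |J2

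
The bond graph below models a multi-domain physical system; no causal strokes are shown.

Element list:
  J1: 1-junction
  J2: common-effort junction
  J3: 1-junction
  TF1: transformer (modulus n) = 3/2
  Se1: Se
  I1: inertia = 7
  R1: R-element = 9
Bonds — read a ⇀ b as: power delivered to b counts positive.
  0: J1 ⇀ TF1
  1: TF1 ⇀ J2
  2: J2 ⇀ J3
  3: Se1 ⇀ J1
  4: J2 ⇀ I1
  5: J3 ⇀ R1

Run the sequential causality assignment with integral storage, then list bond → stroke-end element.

bond 0 →TF1
bond 1 →J2
bond 2 →J3
bond 3 →J1
bond 4 →I1
bond 5 →R1

b3 stroke at J1  (Se1 fixes effort; stroke away)
b0 stroke at TF1  (J1 needs exactly one f-in)
b1 stroke at J2  (TF TF1: opposite of bond 0)
b2 stroke at J3  (common-e at J2 fixed by 1)
b4 stroke at I1  (J2: bond 1 brought effort, rest push out)
b5 stroke at R1  (J3 needs exactly one f-in)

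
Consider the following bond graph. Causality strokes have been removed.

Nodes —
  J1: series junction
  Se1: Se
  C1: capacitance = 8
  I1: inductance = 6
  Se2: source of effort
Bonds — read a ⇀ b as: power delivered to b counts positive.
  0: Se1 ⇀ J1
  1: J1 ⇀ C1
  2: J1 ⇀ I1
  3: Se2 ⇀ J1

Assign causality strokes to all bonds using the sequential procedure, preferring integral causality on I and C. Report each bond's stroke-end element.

b0 stroke at J1  (Se1 (Se) sets effort on bond)
b3 stroke at J1  (Se2 (Se) sets effort on bond)
b1 stroke at J1  (prefer integral on C1)
b2 stroke at I1  (closing 1-jn rule on J1)

bond 0 stroke at J1
bond 1 stroke at J1
bond 2 stroke at I1
bond 3 stroke at J1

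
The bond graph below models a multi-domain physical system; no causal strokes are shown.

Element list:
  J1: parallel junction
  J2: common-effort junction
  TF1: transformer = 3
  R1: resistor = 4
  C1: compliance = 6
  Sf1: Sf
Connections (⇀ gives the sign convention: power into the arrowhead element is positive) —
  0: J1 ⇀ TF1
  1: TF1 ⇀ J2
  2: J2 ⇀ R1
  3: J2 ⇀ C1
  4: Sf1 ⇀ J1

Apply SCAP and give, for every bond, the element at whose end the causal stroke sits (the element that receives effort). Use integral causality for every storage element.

β4 |Sf1  (Sf1: flow source, stroke at near end)
β0 |J1  (J1: last free bond brings effort in)
β1 |TF1  (TF TF1: opposite of bond 0)
β3 |J2  (C1 integral (e out))
β2 |R1  (J2: bond 3 brought effort, rest push out)

β0 |J1
β1 |TF1
β2 |R1
β3 |J2
β4 |Sf1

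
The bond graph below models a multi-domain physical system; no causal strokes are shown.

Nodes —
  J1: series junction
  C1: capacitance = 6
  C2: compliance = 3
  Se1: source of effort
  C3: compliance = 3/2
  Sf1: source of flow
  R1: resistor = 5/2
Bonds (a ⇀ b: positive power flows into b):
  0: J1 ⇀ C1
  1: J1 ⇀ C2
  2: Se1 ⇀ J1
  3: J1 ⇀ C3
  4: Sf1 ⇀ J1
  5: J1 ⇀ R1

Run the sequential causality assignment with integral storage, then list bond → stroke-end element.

β2 →J1  (Se1 fixes effort; stroke away)
β4 →Sf1  (Sf1 fixes flow; stroke at Sf1)
β0 →J1  (common-f at J1 fixed by 4)
β1 →J1  (J1 flow already set via bond 4)
β3 →J1  (1-jn J1 has f-setter on 4)
β5 →J1  (J1: bond 4 brought flow, rest push out)

#0 |J1
#1 |J1
#2 |J1
#3 |J1
#4 |Sf1
#5 |J1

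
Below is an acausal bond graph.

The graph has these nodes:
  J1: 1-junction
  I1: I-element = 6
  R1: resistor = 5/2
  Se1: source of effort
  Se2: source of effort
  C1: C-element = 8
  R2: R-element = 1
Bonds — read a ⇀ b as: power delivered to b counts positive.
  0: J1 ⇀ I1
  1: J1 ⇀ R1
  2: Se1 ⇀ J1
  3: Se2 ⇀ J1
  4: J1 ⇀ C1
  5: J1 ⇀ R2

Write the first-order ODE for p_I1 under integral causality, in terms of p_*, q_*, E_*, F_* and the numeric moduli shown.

#2 stroke at J1  (Se1: effort source, stroke at far end)
#3 stroke at J1  (Se2 (Se) sets effort on bond)
#0 stroke at I1  (I1 outputs flow p/I1)
#1 stroke at J1  (1-jn J1 has f-setter on 0)
#4 stroke at J1  (common-f at J1 fixed by 0)
#5 stroke at J1  (common-f at J1 fixed by 0)

dp_I1/dt = E_Se1 + E_Se2 - 7*p_I1/12 - q_C1/8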